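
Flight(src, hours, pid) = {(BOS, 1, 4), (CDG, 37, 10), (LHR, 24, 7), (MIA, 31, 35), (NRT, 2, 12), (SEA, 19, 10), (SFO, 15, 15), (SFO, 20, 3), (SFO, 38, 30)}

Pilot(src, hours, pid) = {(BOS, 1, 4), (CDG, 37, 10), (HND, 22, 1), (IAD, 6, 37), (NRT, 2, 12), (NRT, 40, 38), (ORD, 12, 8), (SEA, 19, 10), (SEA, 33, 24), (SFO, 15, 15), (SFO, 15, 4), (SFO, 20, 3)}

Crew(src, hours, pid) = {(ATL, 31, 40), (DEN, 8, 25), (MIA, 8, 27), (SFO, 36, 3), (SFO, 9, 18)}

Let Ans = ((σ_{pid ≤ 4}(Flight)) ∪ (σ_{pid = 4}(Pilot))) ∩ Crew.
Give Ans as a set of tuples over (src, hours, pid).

{}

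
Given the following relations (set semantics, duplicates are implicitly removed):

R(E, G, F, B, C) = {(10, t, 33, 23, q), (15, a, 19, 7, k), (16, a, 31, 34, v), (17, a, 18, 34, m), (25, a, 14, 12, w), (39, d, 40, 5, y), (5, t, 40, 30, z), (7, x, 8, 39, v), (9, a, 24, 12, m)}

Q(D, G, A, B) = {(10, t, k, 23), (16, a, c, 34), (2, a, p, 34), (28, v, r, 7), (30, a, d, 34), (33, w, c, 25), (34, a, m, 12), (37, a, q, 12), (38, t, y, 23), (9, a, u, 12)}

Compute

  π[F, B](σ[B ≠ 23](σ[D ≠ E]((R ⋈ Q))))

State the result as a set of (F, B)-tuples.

Natural join on G, B: {(10, t, 33, 23, q, 10, k), (10, t, 33, 23, q, 38, y), (16, a, 31, 34, v, 16, c), (16, a, 31, 34, v, 2, p), (16, a, 31, 34, v, 30, d), (17, a, 18, 34, m, 16, c), (17, a, 18, 34, m, 2, p), (17, a, 18, 34, m, 30, d), (25, a, 14, 12, w, 34, m), (25, a, 14, 12, w, 37, q), (25, a, 14, 12, w, 9, u), (9, a, 24, 12, m, 34, m), (9, a, 24, 12, m, 37, q), (9, a, 24, 12, m, 9, u)}
Selection D ≠ E: {(10, t, 33, 23, q, 38, y), (16, a, 31, 34, v, 2, p), (16, a, 31, 34, v, 30, d), (17, a, 18, 34, m, 16, c), (17, a, 18, 34, m, 2, p), (17, a, 18, 34, m, 30, d), (25, a, 14, 12, w, 34, m), (25, a, 14, 12, w, 37, q), (25, a, 14, 12, w, 9, u), (9, a, 24, 12, m, 34, m), (9, a, 24, 12, m, 37, q)}
Selection B ≠ 23: {(16, a, 31, 34, v, 2, p), (16, a, 31, 34, v, 30, d), (17, a, 18, 34, m, 16, c), (17, a, 18, 34, m, 2, p), (17, a, 18, 34, m, 30, d), (25, a, 14, 12, w, 34, m), (25, a, 14, 12, w, 37, q), (25, a, 14, 12, w, 9, u), (9, a, 24, 12, m, 34, m), (9, a, 24, 12, m, 37, q)}
π[F, B]: project onto (F, B) (6 duplicate(s) eliminated) → {(14, 12), (18, 34), (24, 12), (31, 34)}

{(14, 12), (18, 34), (24, 12), (31, 34)}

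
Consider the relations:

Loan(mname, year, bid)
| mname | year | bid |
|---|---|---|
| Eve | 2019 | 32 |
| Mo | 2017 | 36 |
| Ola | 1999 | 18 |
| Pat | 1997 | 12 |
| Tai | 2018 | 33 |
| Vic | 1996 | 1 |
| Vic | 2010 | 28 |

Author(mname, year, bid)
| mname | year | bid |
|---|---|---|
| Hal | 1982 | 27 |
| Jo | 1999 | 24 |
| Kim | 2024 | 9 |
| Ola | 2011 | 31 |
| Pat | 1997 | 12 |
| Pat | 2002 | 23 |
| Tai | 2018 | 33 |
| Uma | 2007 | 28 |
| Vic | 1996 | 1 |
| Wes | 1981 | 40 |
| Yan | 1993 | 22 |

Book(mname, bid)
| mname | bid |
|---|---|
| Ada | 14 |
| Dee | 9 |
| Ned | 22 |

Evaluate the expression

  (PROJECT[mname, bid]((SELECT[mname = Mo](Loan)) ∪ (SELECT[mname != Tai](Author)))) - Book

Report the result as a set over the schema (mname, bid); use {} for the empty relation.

σ[mname = Mo]: keep tuples satisfying mname = Mo → {(Mo, 2017, 36)}
σ[mname != Tai]: keep tuples satisfying mname != Tai → {(Hal, 1982, 27), (Jo, 1999, 24), (Kim, 2024, 9), (Ola, 2011, 31), (Pat, 1997, 12), (Pat, 2002, 23), (Uma, 2007, 28), (Vic, 1996, 1), (Wes, 1981, 40), (Yan, 1993, 22)}
Set union of the two operands is {(Hal, 1982, 27), (Jo, 1999, 24), (Kim, 2024, 9), (Mo, 2017, 36), (Ola, 2011, 31), (Pat, 1997, 12), (Pat, 2002, 23), (Uma, 2007, 28), (Vic, 1996, 1), (Wes, 1981, 40), (Yan, 1993, 22)}.
Projecting to mname, bid: {(Hal, 27), (Jo, 24), (Kim, 9), (Mo, 36), (Ola, 31), (Pat, 12), (Pat, 23), (Uma, 28), (Vic, 1), (Wes, 40), (Yan, 22)}
Set difference of the two operands is {(Hal, 27), (Jo, 24), (Kim, 9), (Mo, 36), (Ola, 31), (Pat, 12), (Pat, 23), (Uma, 28), (Vic, 1), (Wes, 40), (Yan, 22)}.

{(Hal, 27), (Jo, 24), (Kim, 9), (Mo, 36), (Ola, 31), (Pat, 12), (Pat, 23), (Uma, 28), (Vic, 1), (Wes, 40), (Yan, 22)}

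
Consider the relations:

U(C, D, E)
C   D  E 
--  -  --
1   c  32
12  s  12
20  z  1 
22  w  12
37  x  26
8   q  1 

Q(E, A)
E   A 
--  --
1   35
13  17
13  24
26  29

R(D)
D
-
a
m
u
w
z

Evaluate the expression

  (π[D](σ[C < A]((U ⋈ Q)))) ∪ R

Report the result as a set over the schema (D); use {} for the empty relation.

Joining U and Q on E yields {(20, z, 1, 35), (37, x, 26, 29), (8, q, 1, 35)}.
Apply σ_{C < A}; surviving tuples: {(20, z, 1, 35), (8, q, 1, 35)}
π_{D} gives {q, z}.
Set union of the two operands is {a, m, q, u, w, z}.

{a, m, q, u, w, z}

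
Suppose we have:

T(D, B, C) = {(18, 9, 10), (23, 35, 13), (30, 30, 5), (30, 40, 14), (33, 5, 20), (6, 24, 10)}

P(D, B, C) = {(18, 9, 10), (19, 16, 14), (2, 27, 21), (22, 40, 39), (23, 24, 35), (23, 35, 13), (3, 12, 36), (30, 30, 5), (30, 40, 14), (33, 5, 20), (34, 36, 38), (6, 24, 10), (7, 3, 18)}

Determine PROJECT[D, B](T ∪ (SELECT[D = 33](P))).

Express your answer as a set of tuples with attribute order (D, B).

{(18, 9), (23, 35), (30, 30), (30, 40), (33, 5), (6, 24)}

σ[D = 33]: keep tuples satisfying D = 33 → {(33, 5, 20)}
Set union of the two operands is {(18, 9, 10), (23, 35, 13), (30, 30, 5), (30, 40, 14), (33, 5, 20), (6, 24, 10)}.
Projecting to D, B: {(18, 9), (23, 35), (30, 30), (30, 40), (33, 5), (6, 24)}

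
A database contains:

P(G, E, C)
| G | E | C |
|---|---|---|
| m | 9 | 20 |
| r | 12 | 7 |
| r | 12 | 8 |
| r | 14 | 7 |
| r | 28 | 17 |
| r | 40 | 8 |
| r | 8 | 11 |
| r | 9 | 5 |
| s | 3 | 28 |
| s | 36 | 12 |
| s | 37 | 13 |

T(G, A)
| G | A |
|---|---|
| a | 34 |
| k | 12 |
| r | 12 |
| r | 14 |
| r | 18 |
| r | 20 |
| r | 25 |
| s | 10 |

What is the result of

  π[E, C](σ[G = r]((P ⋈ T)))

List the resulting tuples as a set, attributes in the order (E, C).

Joining P and T on G yields {(r, 12, 7, 12), (r, 12, 7, 14), (r, 12, 7, 18), (r, 12, 7, 20), (r, 12, 7, 25), (r, 12, 8, 12), (r, 12, 8, 14), (r, 12, 8, 18), (r, 12, 8, 20), (r, 12, 8, 25), (r, 14, 7, 12), (r, 14, 7, 14), (r, 14, 7, 18), (r, 14, 7, 20), (r, 14, 7, 25), (r, 28, 17, 12), (r, 28, 17, 14), (r, 28, 17, 18), (r, 28, 17, 20), (r, 28, 17, 25), (r, 40, 8, 12), (r, 40, 8, 14), (r, 40, 8, 18), (r, 40, 8, 20), (r, 40, 8, 25), (r, 8, 11, 12), (r, 8, 11, 14), (r, 8, 11, 18), (r, 8, 11, 20), (r, 8, 11, 25), (r, 9, 5, 12), (r, 9, 5, 14), (r, 9, 5, 18), (r, 9, 5, 20), (r, 9, 5, 25), (s, 3, 28, 10), (s, 36, 12, 10), (s, 37, 13, 10)}.
Apply σ_{G = r}; surviving tuples: {(r, 12, 7, 12), (r, 12, 7, 14), (r, 12, 7, 18), (r, 12, 7, 20), (r, 12, 7, 25), (r, 12, 8, 12), (r, 12, 8, 14), (r, 12, 8, 18), (r, 12, 8, 20), (r, 12, 8, 25), (r, 14, 7, 12), (r, 14, 7, 14), (r, 14, 7, 18), (r, 14, 7, 20), (r, 14, 7, 25), (r, 28, 17, 12), (r, 28, 17, 14), (r, 28, 17, 18), (r, 28, 17, 20), (r, 28, 17, 25), (r, 40, 8, 12), (r, 40, 8, 14), (r, 40, 8, 18), (r, 40, 8, 20), (r, 40, 8, 25), (r, 8, 11, 12), (r, 8, 11, 14), (r, 8, 11, 18), (r, 8, 11, 20), (r, 8, 11, 25), (r, 9, 5, 12), (r, 9, 5, 14), (r, 9, 5, 18), (r, 9, 5, 20), (r, 9, 5, 25)}
π[E, C]: project onto (E, C) (28 duplicate(s) eliminated) → {(12, 7), (12, 8), (14, 7), (28, 17), (40, 8), (8, 11), (9, 5)}

{(12, 7), (12, 8), (14, 7), (28, 17), (40, 8), (8, 11), (9, 5)}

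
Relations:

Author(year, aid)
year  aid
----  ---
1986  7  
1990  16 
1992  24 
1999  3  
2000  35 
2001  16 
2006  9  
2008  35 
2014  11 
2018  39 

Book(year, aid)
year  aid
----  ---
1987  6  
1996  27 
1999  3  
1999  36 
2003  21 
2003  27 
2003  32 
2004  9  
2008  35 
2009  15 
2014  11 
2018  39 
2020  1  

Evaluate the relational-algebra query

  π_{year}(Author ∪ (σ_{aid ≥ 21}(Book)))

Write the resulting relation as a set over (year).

{1986, 1990, 1992, 1996, 1999, 2000, 2001, 2003, 2006, 2008, 2014, 2018}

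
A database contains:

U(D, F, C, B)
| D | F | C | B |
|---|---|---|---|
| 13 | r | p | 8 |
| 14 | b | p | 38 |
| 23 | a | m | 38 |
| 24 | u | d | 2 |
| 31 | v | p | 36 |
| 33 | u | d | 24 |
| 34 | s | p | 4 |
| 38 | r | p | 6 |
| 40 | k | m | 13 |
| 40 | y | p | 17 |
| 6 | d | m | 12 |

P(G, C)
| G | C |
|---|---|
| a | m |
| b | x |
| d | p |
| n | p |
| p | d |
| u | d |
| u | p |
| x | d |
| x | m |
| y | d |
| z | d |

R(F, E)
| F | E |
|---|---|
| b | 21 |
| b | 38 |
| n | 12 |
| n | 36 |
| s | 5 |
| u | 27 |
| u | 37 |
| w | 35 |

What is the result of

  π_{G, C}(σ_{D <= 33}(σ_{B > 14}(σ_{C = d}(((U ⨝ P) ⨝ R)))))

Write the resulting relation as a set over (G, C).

Joining U and P on C yields {(13, r, p, 8, d), (13, r, p, 8, n), (13, r, p, 8, u), (14, b, p, 38, d), (14, b, p, 38, n), (14, b, p, 38, u), (23, a, m, 38, a), (23, a, m, 38, x), (24, u, d, 2, p), (24, u, d, 2, u), (24, u, d, 2, x), (24, u, d, 2, y), (24, u, d, 2, z), (31, v, p, 36, d), (31, v, p, 36, n), (31, v, p, 36, u), (33, u, d, 24, p), (33, u, d, 24, u), (33, u, d, 24, x), (33, u, d, 24, y), (33, u, d, 24, z), (34, s, p, 4, d), (34, s, p, 4, n), (34, s, p, 4, u), (38, r, p, 6, d), (38, r, p, 6, n), (38, r, p, 6, u), (40, k, m, 13, a), (40, k, m, 13, x), (40, y, p, 17, d), (40, y, p, 17, n), (40, y, p, 17, u), (6, d, m, 12, a), (6, d, m, 12, x)}.
Joining (U ⨝ P) and R on F yields {(14, b, p, 38, d, 21), (14, b, p, 38, d, 38), (14, b, p, 38, n, 21), (14, b, p, 38, n, 38), (14, b, p, 38, u, 21), (14, b, p, 38, u, 38), (24, u, d, 2, p, 27), (24, u, d, 2, p, 37), (24, u, d, 2, u, 27), (24, u, d, 2, u, 37), (24, u, d, 2, x, 27), (24, u, d, 2, x, 37), (24, u, d, 2, y, 27), (24, u, d, 2, y, 37), (24, u, d, 2, z, 27), (24, u, d, 2, z, 37), (33, u, d, 24, p, 27), (33, u, d, 24, p, 37), (33, u, d, 24, u, 27), (33, u, d, 24, u, 37), (33, u, d, 24, x, 27), (33, u, d, 24, x, 37), (33, u, d, 24, y, 27), (33, u, d, 24, y, 37), (33, u, d, 24, z, 27), (33, u, d, 24, z, 37), (34, s, p, 4, d, 5), (34, s, p, 4, n, 5), (34, s, p, 4, u, 5)}.
Selection C = d: {(24, u, d, 2, p, 27), (24, u, d, 2, p, 37), (24, u, d, 2, u, 27), (24, u, d, 2, u, 37), (24, u, d, 2, x, 27), (24, u, d, 2, x, 37), (24, u, d, 2, y, 27), (24, u, d, 2, y, 37), (24, u, d, 2, z, 27), (24, u, d, 2, z, 37), (33, u, d, 24, p, 27), (33, u, d, 24, p, 37), (33, u, d, 24, u, 27), (33, u, d, 24, u, 37), (33, u, d, 24, x, 27), (33, u, d, 24, x, 37), (33, u, d, 24, y, 27), (33, u, d, 24, y, 37), (33, u, d, 24, z, 27), (33, u, d, 24, z, 37)}
Selection B > 14: {(33, u, d, 24, p, 27), (33, u, d, 24, p, 37), (33, u, d, 24, u, 27), (33, u, d, 24, u, 37), (33, u, d, 24, x, 27), (33, u, d, 24, x, 37), (33, u, d, 24, y, 27), (33, u, d, 24, y, 37), (33, u, d, 24, z, 27), (33, u, d, 24, z, 37)}
Selection D <= 33: {(33, u, d, 24, p, 27), (33, u, d, 24, p, 37), (33, u, d, 24, u, 27), (33, u, d, 24, u, 37), (33, u, d, 24, x, 27), (33, u, d, 24, x, 37), (33, u, d, 24, y, 27), (33, u, d, 24, y, 37), (33, u, d, 24, z, 27), (33, u, d, 24, z, 37)}
π_{G, C} gives {(p, d), (u, d), (x, d), (y, d), (z, d)} (5 duplicate(s) eliminated).

{(p, d), (u, d), (x, d), (y, d), (z, d)}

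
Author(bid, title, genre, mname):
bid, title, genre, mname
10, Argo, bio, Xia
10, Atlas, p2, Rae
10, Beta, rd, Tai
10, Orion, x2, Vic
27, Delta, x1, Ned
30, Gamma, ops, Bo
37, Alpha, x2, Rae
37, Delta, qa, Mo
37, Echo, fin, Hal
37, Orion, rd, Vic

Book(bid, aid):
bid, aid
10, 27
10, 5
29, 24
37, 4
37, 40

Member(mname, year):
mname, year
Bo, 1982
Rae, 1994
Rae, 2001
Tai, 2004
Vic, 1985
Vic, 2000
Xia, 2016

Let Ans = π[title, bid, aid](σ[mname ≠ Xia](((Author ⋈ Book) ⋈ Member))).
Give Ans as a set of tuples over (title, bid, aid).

Natural join on bid: {(10, Argo, bio, Xia, 27), (10, Argo, bio, Xia, 5), (10, Atlas, p2, Rae, 27), (10, Atlas, p2, Rae, 5), (10, Beta, rd, Tai, 27), (10, Beta, rd, Tai, 5), (10, Orion, x2, Vic, 27), (10, Orion, x2, Vic, 5), (37, Alpha, x2, Rae, 4), (37, Alpha, x2, Rae, 40), (37, Delta, qa, Mo, 4), (37, Delta, qa, Mo, 40), (37, Echo, fin, Hal, 4), (37, Echo, fin, Hal, 40), (37, Orion, rd, Vic, 4), (37, Orion, rd, Vic, 40)}
Natural join on mname: {(10, Argo, bio, Xia, 27, 2016), (10, Argo, bio, Xia, 5, 2016), (10, Atlas, p2, Rae, 27, 1994), (10, Atlas, p2, Rae, 27, 2001), (10, Atlas, p2, Rae, 5, 1994), (10, Atlas, p2, Rae, 5, 2001), (10, Beta, rd, Tai, 27, 2004), (10, Beta, rd, Tai, 5, 2004), (10, Orion, x2, Vic, 27, 1985), (10, Orion, x2, Vic, 27, 2000), (10, Orion, x2, Vic, 5, 1985), (10, Orion, x2, Vic, 5, 2000), (37, Alpha, x2, Rae, 4, 1994), (37, Alpha, x2, Rae, 4, 2001), (37, Alpha, x2, Rae, 40, 1994), (37, Alpha, x2, Rae, 40, 2001), (37, Orion, rd, Vic, 4, 1985), (37, Orion, rd, Vic, 4, 2000), (37, Orion, rd, Vic, 40, 1985), (37, Orion, rd, Vic, 40, 2000)}
σ[mname ≠ Xia]: keep tuples satisfying mname ≠ Xia → {(10, Atlas, p2, Rae, 27, 1994), (10, Atlas, p2, Rae, 27, 2001), (10, Atlas, p2, Rae, 5, 1994), (10, Atlas, p2, Rae, 5, 2001), (10, Beta, rd, Tai, 27, 2004), (10, Beta, rd, Tai, 5, 2004), (10, Orion, x2, Vic, 27, 1985), (10, Orion, x2, Vic, 27, 2000), (10, Orion, x2, Vic, 5, 1985), (10, Orion, x2, Vic, 5, 2000), (37, Alpha, x2, Rae, 4, 1994), (37, Alpha, x2, Rae, 4, 2001), (37, Alpha, x2, Rae, 40, 1994), (37, Alpha, x2, Rae, 40, 2001), (37, Orion, rd, Vic, 4, 1985), (37, Orion, rd, Vic, 4, 2000), (37, Orion, rd, Vic, 40, 1985), (37, Orion, rd, Vic, 40, 2000)}
Projecting to title, bid, aid (8 duplicate(s) eliminated): {(Alpha, 37, 4), (Alpha, 37, 40), (Atlas, 10, 27), (Atlas, 10, 5), (Beta, 10, 27), (Beta, 10, 5), (Orion, 10, 27), (Orion, 10, 5), (Orion, 37, 4), (Orion, 37, 40)}

{(Alpha, 37, 4), (Alpha, 37, 40), (Atlas, 10, 27), (Atlas, 10, 5), (Beta, 10, 27), (Beta, 10, 5), (Orion, 10, 27), (Orion, 10, 5), (Orion, 37, 4), (Orion, 37, 40)}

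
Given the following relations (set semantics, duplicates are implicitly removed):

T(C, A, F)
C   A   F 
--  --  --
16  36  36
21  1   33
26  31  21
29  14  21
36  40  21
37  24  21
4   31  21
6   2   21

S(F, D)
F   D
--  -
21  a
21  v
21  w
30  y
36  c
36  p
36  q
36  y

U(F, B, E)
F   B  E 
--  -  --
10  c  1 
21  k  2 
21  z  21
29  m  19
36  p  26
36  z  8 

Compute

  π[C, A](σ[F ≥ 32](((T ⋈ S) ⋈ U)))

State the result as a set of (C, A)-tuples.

{(16, 36)}

Natural join on F: {(16, 36, 36, c), (16, 36, 36, p), (16, 36, 36, q), (16, 36, 36, y), (26, 31, 21, a), (26, 31, 21, v), (26, 31, 21, w), (29, 14, 21, a), (29, 14, 21, v), (29, 14, 21, w), (36, 40, 21, a), (36, 40, 21, v), (36, 40, 21, w), (37, 24, 21, a), (37, 24, 21, v), (37, 24, 21, w), (4, 31, 21, a), (4, 31, 21, v), (4, 31, 21, w), (6, 2, 21, a), (6, 2, 21, v), (6, 2, 21, w)}
Natural join on F: {(16, 36, 36, c, p, 26), (16, 36, 36, c, z, 8), (16, 36, 36, p, p, 26), (16, 36, 36, p, z, 8), (16, 36, 36, q, p, 26), (16, 36, 36, q, z, 8), (16, 36, 36, y, p, 26), (16, 36, 36, y, z, 8), (26, 31, 21, a, k, 2), (26, 31, 21, a, z, 21), (26, 31, 21, v, k, 2), (26, 31, 21, v, z, 21), (26, 31, 21, w, k, 2), (26, 31, 21, w, z, 21), (29, 14, 21, a, k, 2), (29, 14, 21, a, z, 21), (29, 14, 21, v, k, 2), (29, 14, 21, v, z, 21), (29, 14, 21, w, k, 2), (29, 14, 21, w, z, 21), (36, 40, 21, a, k, 2), (36, 40, 21, a, z, 21), (36, 40, 21, v, k, 2), (36, 40, 21, v, z, 21), (36, 40, 21, w, k, 2), (36, 40, 21, w, z, 21), (37, 24, 21, a, k, 2), (37, 24, 21, a, z, 21), (37, 24, 21, v, k, 2), (37, 24, 21, v, z, 21), (37, 24, 21, w, k, 2), (37, 24, 21, w, z, 21), (4, 31, 21, a, k, 2), (4, 31, 21, a, z, 21), (4, 31, 21, v, k, 2), (4, 31, 21, v, z, 21), (4, 31, 21, w, k, 2), (4, 31, 21, w, z, 21), (6, 2, 21, a, k, 2), (6, 2, 21, a, z, 21), (6, 2, 21, v, k, 2), (6, 2, 21, v, z, 21), (6, 2, 21, w, k, 2), (6, 2, 21, w, z, 21)}
Apply σ_{F ≥ 32}; surviving tuples: {(16, 36, 36, c, p, 26), (16, 36, 36, c, z, 8), (16, 36, 36, p, p, 26), (16, 36, 36, p, z, 8), (16, 36, 36, q, p, 26), (16, 36, 36, q, z, 8), (16, 36, 36, y, p, 26), (16, 36, 36, y, z, 8)}
Projecting to C, A (7 duplicate(s) eliminated): {(16, 36)}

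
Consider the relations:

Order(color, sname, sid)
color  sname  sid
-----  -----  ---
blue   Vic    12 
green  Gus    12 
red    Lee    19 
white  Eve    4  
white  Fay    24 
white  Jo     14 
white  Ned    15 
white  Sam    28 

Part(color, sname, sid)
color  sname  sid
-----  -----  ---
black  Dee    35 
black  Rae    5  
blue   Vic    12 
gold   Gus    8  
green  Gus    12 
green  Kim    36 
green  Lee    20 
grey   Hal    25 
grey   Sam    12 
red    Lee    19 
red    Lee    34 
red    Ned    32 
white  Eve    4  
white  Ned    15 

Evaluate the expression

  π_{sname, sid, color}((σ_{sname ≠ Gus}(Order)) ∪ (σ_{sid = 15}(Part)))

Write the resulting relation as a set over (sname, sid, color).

{(Eve, 4, white), (Fay, 24, white), (Jo, 14, white), (Lee, 19, red), (Ned, 15, white), (Sam, 28, white), (Vic, 12, blue)}

Filtering on sname ≠ Gus leaves {(blue, Vic, 12), (red, Lee, 19), (white, Eve, 4), (white, Fay, 24), (white, Jo, 14), (white, Ned, 15), (white, Sam, 28)}.
Filtering on sid = 15 leaves {(white, Ned, 15)}.
Taking the union: {(blue, Vic, 12), (red, Lee, 19), (white, Eve, 4), (white, Fay, 24), (white, Jo, 14), (white, Ned, 15), (white, Sam, 28)}
Keep only column(s) sname, sid, color: {(Eve, 4, white), (Fay, 24, white), (Jo, 14, white), (Lee, 19, red), (Ned, 15, white), (Sam, 28, white), (Vic, 12, blue)}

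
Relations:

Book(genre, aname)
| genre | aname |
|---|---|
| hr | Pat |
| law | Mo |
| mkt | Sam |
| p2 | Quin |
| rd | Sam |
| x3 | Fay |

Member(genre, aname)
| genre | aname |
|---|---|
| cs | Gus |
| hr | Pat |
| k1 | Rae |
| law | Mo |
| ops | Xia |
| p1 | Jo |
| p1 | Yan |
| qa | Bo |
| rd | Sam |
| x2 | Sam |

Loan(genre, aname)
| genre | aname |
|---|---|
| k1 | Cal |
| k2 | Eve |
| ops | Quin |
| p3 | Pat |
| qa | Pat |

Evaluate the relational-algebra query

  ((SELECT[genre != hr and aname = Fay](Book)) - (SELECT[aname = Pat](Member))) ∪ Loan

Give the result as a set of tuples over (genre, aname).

σ[genre != hr and aname = Fay]: keep tuples satisfying genre != hr and aname = Fay → {(x3, Fay)}
σ[aname = Pat]: keep tuples satisfying aname = Pat → {(hr, Pat)}
Set difference of the two operands is {(x3, Fay)}.
Set union of the two operands is {(k1, Cal), (k2, Eve), (ops, Quin), (p3, Pat), (qa, Pat), (x3, Fay)}.

{(k1, Cal), (k2, Eve), (ops, Quin), (p3, Pat), (qa, Pat), (x3, Fay)}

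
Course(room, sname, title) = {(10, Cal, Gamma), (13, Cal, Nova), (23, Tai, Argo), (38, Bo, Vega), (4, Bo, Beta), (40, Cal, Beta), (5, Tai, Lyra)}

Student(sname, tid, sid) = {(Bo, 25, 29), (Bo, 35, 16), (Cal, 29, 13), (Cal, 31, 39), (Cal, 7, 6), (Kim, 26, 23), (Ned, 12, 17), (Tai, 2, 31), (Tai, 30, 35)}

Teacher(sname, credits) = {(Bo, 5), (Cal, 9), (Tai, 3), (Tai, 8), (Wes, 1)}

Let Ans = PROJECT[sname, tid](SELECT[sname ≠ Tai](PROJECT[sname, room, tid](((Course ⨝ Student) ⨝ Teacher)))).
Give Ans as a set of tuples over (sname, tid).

{(Bo, 25), (Bo, 35), (Cal, 29), (Cal, 31), (Cal, 7)}

Natural join on sname: {(10, Cal, Gamma, 29, 13), (10, Cal, Gamma, 31, 39), (10, Cal, Gamma, 7, 6), (13, Cal, Nova, 29, 13), (13, Cal, Nova, 31, 39), (13, Cal, Nova, 7, 6), (23, Tai, Argo, 2, 31), (23, Tai, Argo, 30, 35), (38, Bo, Vega, 25, 29), (38, Bo, Vega, 35, 16), (4, Bo, Beta, 25, 29), (4, Bo, Beta, 35, 16), (40, Cal, Beta, 29, 13), (40, Cal, Beta, 31, 39), (40, Cal, Beta, 7, 6), (5, Tai, Lyra, 2, 31), (5, Tai, Lyra, 30, 35)}
Natural join on sname: {(10, Cal, Gamma, 29, 13, 9), (10, Cal, Gamma, 31, 39, 9), (10, Cal, Gamma, 7, 6, 9), (13, Cal, Nova, 29, 13, 9), (13, Cal, Nova, 31, 39, 9), (13, Cal, Nova, 7, 6, 9), (23, Tai, Argo, 2, 31, 3), (23, Tai, Argo, 2, 31, 8), (23, Tai, Argo, 30, 35, 3), (23, Tai, Argo, 30, 35, 8), (38, Bo, Vega, 25, 29, 5), (38, Bo, Vega, 35, 16, 5), (4, Bo, Beta, 25, 29, 5), (4, Bo, Beta, 35, 16, 5), (40, Cal, Beta, 29, 13, 9), (40, Cal, Beta, 31, 39, 9), (40, Cal, Beta, 7, 6, 9), (5, Tai, Lyra, 2, 31, 3), (5, Tai, Lyra, 2, 31, 8), (5, Tai, Lyra, 30, 35, 3), (5, Tai, Lyra, 30, 35, 8)}
Keep only column(s) sname, room, tid (4 duplicate(s) eliminated): {(Bo, 38, 25), (Bo, 38, 35), (Bo, 4, 25), (Bo, 4, 35), (Cal, 10, 29), (Cal, 10, 31), (Cal, 10, 7), (Cal, 13, 29), (Cal, 13, 31), (Cal, 13, 7), (Cal, 40, 29), (Cal, 40, 31), (Cal, 40, 7), (Tai, 23, 2), (Tai, 23, 30), (Tai, 5, 2), (Tai, 5, 30)}
Selection sname ≠ Tai: {(Bo, 38, 25), (Bo, 38, 35), (Bo, 4, 25), (Bo, 4, 35), (Cal, 10, 29), (Cal, 10, 31), (Cal, 10, 7), (Cal, 13, 29), (Cal, 13, 31), (Cal, 13, 7), (Cal, 40, 29), (Cal, 40, 31), (Cal, 40, 7)}
Keep only column(s) sname, tid (8 duplicate(s) eliminated): {(Bo, 25), (Bo, 35), (Cal, 29), (Cal, 31), (Cal, 7)}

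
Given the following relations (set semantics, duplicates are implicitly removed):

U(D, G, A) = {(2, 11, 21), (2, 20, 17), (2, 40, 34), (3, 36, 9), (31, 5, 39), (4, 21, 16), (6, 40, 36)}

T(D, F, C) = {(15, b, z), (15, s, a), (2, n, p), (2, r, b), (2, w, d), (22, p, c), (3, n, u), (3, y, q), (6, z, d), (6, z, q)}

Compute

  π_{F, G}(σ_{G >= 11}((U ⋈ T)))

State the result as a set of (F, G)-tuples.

Natural join on D: {(2, 11, 21, n, p), (2, 11, 21, r, b), (2, 11, 21, w, d), (2, 20, 17, n, p), (2, 20, 17, r, b), (2, 20, 17, w, d), (2, 40, 34, n, p), (2, 40, 34, r, b), (2, 40, 34, w, d), (3, 36, 9, n, u), (3, 36, 9, y, q), (6, 40, 36, z, d), (6, 40, 36, z, q)}
Apply σ_{G >= 11}; surviving tuples: {(2, 11, 21, n, p), (2, 11, 21, r, b), (2, 11, 21, w, d), (2, 20, 17, n, p), (2, 20, 17, r, b), (2, 20, 17, w, d), (2, 40, 34, n, p), (2, 40, 34, r, b), (2, 40, 34, w, d), (3, 36, 9, n, u), (3, 36, 9, y, q), (6, 40, 36, z, d), (6, 40, 36, z, q)}
Projecting to F, G (1 duplicate(s) eliminated): {(n, 11), (n, 20), (n, 36), (n, 40), (r, 11), (r, 20), (r, 40), (w, 11), (w, 20), (w, 40), (y, 36), (z, 40)}

{(n, 11), (n, 20), (n, 36), (n, 40), (r, 11), (r, 20), (r, 40), (w, 11), (w, 20), (w, 40), (y, 36), (z, 40)}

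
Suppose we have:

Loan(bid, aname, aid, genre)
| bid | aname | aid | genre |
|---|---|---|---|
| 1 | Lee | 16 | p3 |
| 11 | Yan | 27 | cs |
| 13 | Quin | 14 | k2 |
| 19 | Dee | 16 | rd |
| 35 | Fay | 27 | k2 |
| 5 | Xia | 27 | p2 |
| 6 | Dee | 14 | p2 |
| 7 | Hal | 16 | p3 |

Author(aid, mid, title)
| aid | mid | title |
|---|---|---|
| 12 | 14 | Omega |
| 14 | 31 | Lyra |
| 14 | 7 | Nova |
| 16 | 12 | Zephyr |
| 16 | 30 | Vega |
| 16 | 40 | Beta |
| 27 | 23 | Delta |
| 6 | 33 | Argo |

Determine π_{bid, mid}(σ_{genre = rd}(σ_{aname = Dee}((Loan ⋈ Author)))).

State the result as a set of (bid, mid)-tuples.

Loan ⋈ Author (natural join on aid): {(1, Lee, 16, p3, 12, Zephyr), (1, Lee, 16, p3, 30, Vega), (1, Lee, 16, p3, 40, Beta), (11, Yan, 27, cs, 23, Delta), (13, Quin, 14, k2, 31, Lyra), (13, Quin, 14, k2, 7, Nova), (19, Dee, 16, rd, 12, Zephyr), (19, Dee, 16, rd, 30, Vega), (19, Dee, 16, rd, 40, Beta), (35, Fay, 27, k2, 23, Delta), (5, Xia, 27, p2, 23, Delta), (6, Dee, 14, p2, 31, Lyra), (6, Dee, 14, p2, 7, Nova), (7, Hal, 16, p3, 12, Zephyr), (7, Hal, 16, p3, 30, Vega), (7, Hal, 16, p3, 40, Beta)}
Filtering on aname = Dee leaves {(19, Dee, 16, rd, 12, Zephyr), (19, Dee, 16, rd, 30, Vega), (19, Dee, 16, rd, 40, Beta), (6, Dee, 14, p2, 31, Lyra), (6, Dee, 14, p2, 7, Nova)}.
Filtering on genre = rd leaves {(19, Dee, 16, rd, 12, Zephyr), (19, Dee, 16, rd, 30, Vega), (19, Dee, 16, rd, 40, Beta)}.
Projecting to bid, mid: {(19, 12), (19, 30), (19, 40)}

{(19, 12), (19, 30), (19, 40)}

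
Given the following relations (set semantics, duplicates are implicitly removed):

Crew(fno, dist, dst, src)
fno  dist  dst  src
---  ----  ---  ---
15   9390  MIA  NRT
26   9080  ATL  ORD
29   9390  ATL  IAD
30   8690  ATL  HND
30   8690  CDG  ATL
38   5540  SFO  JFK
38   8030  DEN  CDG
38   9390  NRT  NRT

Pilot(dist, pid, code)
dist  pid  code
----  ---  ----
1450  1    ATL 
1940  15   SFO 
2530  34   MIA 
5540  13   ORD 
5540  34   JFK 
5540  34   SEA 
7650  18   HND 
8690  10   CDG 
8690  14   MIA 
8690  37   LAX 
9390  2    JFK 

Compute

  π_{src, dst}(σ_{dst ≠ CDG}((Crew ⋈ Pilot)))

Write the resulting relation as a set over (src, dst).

{(HND, ATL), (IAD, ATL), (JFK, SFO), (NRT, MIA), (NRT, NRT)}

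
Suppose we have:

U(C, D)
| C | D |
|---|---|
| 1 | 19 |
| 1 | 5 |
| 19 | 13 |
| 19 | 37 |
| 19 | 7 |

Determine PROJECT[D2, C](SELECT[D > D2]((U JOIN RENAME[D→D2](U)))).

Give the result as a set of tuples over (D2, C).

{(13, 19), (5, 1), (7, 19)}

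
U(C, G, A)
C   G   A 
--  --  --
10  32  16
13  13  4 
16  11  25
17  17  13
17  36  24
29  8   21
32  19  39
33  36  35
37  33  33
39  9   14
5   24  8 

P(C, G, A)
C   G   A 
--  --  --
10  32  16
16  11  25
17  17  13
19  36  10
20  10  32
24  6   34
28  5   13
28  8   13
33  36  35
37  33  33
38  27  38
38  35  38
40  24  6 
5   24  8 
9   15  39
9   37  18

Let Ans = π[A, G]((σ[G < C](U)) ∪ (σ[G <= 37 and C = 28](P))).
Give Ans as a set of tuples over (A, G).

{(13, 5), (13, 8), (14, 9), (21, 8), (25, 11), (33, 33), (39, 19)}

σ[G < C]: keep tuples satisfying G < C → {(16, 11, 25), (29, 8, 21), (32, 19, 39), (37, 33, 33), (39, 9, 14)}
σ[G <= 37 and C = 28]: keep tuples satisfying G <= 37 and C = 28 → {(28, 5, 13), (28, 8, 13)}
Union: {(16, 11, 25), (29, 8, 21), (32, 19, 39), (37, 33, 33), (39, 9, 14)} with {(28, 5, 13), (28, 8, 13)} → {(16, 11, 25), (28, 5, 13), (28, 8, 13), (29, 8, 21), (32, 19, 39), (37, 33, 33), (39, 9, 14)}
Keep only column(s) A, G: {(13, 5), (13, 8), (14, 9), (21, 8), (25, 11), (33, 33), (39, 19)}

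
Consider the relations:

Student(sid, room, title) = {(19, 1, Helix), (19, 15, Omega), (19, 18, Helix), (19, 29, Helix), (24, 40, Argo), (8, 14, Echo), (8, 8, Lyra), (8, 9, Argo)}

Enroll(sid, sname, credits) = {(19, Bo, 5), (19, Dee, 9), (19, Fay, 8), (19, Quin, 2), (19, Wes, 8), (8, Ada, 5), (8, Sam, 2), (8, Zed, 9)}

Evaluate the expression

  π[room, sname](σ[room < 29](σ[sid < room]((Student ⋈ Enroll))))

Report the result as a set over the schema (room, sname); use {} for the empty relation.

{(14, Ada), (14, Sam), (14, Zed), (9, Ada), (9, Sam), (9, Zed)}

Natural join on sid: {(19, 1, Helix, Bo, 5), (19, 1, Helix, Dee, 9), (19, 1, Helix, Fay, 8), (19, 1, Helix, Quin, 2), (19, 1, Helix, Wes, 8), (19, 15, Omega, Bo, 5), (19, 15, Omega, Dee, 9), (19, 15, Omega, Fay, 8), (19, 15, Omega, Quin, 2), (19, 15, Omega, Wes, 8), (19, 18, Helix, Bo, 5), (19, 18, Helix, Dee, 9), (19, 18, Helix, Fay, 8), (19, 18, Helix, Quin, 2), (19, 18, Helix, Wes, 8), (19, 29, Helix, Bo, 5), (19, 29, Helix, Dee, 9), (19, 29, Helix, Fay, 8), (19, 29, Helix, Quin, 2), (19, 29, Helix, Wes, 8), (8, 14, Echo, Ada, 5), (8, 14, Echo, Sam, 2), (8, 14, Echo, Zed, 9), (8, 8, Lyra, Ada, 5), (8, 8, Lyra, Sam, 2), (8, 8, Lyra, Zed, 9), (8, 9, Argo, Ada, 5), (8, 9, Argo, Sam, 2), (8, 9, Argo, Zed, 9)}
Selection sid < room: {(19, 29, Helix, Bo, 5), (19, 29, Helix, Dee, 9), (19, 29, Helix, Fay, 8), (19, 29, Helix, Quin, 2), (19, 29, Helix, Wes, 8), (8, 14, Echo, Ada, 5), (8, 14, Echo, Sam, 2), (8, 14, Echo, Zed, 9), (8, 9, Argo, Ada, 5), (8, 9, Argo, Sam, 2), (8, 9, Argo, Zed, 9)}
Selection room < 29: {(8, 14, Echo, Ada, 5), (8, 14, Echo, Sam, 2), (8, 14, Echo, Zed, 9), (8, 9, Argo, Ada, 5), (8, 9, Argo, Sam, 2), (8, 9, Argo, Zed, 9)}
Projecting to room, sname: {(14, Ada), (14, Sam), (14, Zed), (9, Ada), (9, Sam), (9, Zed)}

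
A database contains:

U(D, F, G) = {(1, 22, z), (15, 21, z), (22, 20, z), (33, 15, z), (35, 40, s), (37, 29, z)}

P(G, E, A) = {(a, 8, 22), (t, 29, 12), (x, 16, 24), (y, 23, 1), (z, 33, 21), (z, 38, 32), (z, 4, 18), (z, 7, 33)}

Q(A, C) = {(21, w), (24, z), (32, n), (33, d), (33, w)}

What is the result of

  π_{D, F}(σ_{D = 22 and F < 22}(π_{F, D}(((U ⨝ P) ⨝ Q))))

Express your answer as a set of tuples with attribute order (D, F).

Natural join on G: {(1, 22, z, 33, 21), (1, 22, z, 38, 32), (1, 22, z, 4, 18), (1, 22, z, 7, 33), (15, 21, z, 33, 21), (15, 21, z, 38, 32), (15, 21, z, 4, 18), (15, 21, z, 7, 33), (22, 20, z, 33, 21), (22, 20, z, 38, 32), (22, 20, z, 4, 18), (22, 20, z, 7, 33), (33, 15, z, 33, 21), (33, 15, z, 38, 32), (33, 15, z, 4, 18), (33, 15, z, 7, 33), (37, 29, z, 33, 21), (37, 29, z, 38, 32), (37, 29, z, 4, 18), (37, 29, z, 7, 33)}
Natural join on A: {(1, 22, z, 33, 21, w), (1, 22, z, 38, 32, n), (1, 22, z, 7, 33, d), (1, 22, z, 7, 33, w), (15, 21, z, 33, 21, w), (15, 21, z, 38, 32, n), (15, 21, z, 7, 33, d), (15, 21, z, 7, 33, w), (22, 20, z, 33, 21, w), (22, 20, z, 38, 32, n), (22, 20, z, 7, 33, d), (22, 20, z, 7, 33, w), (33, 15, z, 33, 21, w), (33, 15, z, 38, 32, n), (33, 15, z, 7, 33, d), (33, 15, z, 7, 33, w), (37, 29, z, 33, 21, w), (37, 29, z, 38, 32, n), (37, 29, z, 7, 33, d), (37, 29, z, 7, 33, w)}
Projecting to F, D (15 duplicate(s) eliminated): {(15, 33), (20, 22), (21, 15), (22, 1), (29, 37)}
Filtering on D = 22 and F < 22 leaves {(20, 22)}.
Projecting to D, F: {(22, 20)}

{(22, 20)}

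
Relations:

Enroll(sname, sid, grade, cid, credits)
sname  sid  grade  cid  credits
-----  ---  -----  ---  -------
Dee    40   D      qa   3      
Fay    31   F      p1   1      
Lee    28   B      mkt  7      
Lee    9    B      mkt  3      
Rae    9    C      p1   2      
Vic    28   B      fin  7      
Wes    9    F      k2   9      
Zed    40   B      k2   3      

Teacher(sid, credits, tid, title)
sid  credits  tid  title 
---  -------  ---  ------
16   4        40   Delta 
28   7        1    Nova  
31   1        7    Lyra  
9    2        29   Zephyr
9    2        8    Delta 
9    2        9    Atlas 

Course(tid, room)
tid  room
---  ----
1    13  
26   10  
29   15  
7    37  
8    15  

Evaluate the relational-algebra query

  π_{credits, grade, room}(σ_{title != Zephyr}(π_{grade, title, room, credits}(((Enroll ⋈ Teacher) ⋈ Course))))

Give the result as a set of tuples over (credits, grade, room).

{(1, F, 37), (2, C, 15), (7, B, 13)}

Joining Enroll and Teacher on sid, credits yields {(Fay, 31, F, p1, 1, 7, Lyra), (Lee, 28, B, mkt, 7, 1, Nova), (Rae, 9, C, p1, 2, 29, Zephyr), (Rae, 9, C, p1, 2, 8, Delta), (Rae, 9, C, p1, 2, 9, Atlas), (Vic, 28, B, fin, 7, 1, Nova)}.
Joining (Enroll ⋈ Teacher) and Course on tid yields {(Fay, 31, F, p1, 1, 7, Lyra, 37), (Lee, 28, B, mkt, 7, 1, Nova, 13), (Rae, 9, C, p1, 2, 29, Zephyr, 15), (Rae, 9, C, p1, 2, 8, Delta, 15), (Vic, 28, B, fin, 7, 1, Nova, 13)}.
Projecting to grade, title, room, credits (1 duplicate(s) eliminated): {(B, Nova, 13, 7), (C, Delta, 15, 2), (C, Zephyr, 15, 2), (F, Lyra, 37, 1)}
Selection title != Zephyr: {(B, Nova, 13, 7), (C, Delta, 15, 2), (F, Lyra, 37, 1)}
Projecting to credits, grade, room: {(1, F, 37), (2, C, 15), (7, B, 13)}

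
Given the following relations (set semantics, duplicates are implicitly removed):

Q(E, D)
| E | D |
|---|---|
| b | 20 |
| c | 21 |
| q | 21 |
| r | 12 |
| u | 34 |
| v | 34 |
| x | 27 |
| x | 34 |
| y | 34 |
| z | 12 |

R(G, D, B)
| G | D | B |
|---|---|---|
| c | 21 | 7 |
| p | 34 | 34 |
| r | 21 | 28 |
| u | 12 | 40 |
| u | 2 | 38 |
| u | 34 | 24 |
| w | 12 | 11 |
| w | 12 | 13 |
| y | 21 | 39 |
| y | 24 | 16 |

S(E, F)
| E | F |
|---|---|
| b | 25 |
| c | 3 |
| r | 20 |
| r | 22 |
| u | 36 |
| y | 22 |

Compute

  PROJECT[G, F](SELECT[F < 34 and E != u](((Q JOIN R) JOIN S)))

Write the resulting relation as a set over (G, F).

Joining Q and R on D yields {(c, 21, c, 7), (c, 21, r, 28), (c, 21, y, 39), (q, 21, c, 7), (q, 21, r, 28), (q, 21, y, 39), (r, 12, u, 40), (r, 12, w, 11), (r, 12, w, 13), (u, 34, p, 34), (u, 34, u, 24), (v, 34, p, 34), (v, 34, u, 24), (x, 34, p, 34), (x, 34, u, 24), (y, 34, p, 34), (y, 34, u, 24), (z, 12, u, 40), (z, 12, w, 11), (z, 12, w, 13)}.
Joining (Q JOIN R) and S on E yields {(c, 21, c, 7, 3), (c, 21, r, 28, 3), (c, 21, y, 39, 3), (r, 12, u, 40, 20), (r, 12, u, 40, 22), (r, 12, w, 11, 20), (r, 12, w, 11, 22), (r, 12, w, 13, 20), (r, 12, w, 13, 22), (u, 34, p, 34, 36), (u, 34, u, 24, 36), (y, 34, p, 34, 22), (y, 34, u, 24, 22)}.
Selection F < 34 and E != u: {(c, 21, c, 7, 3), (c, 21, r, 28, 3), (c, 21, y, 39, 3), (r, 12, u, 40, 20), (r, 12, u, 40, 22), (r, 12, w, 11, 20), (r, 12, w, 11, 22), (r, 12, w, 13, 20), (r, 12, w, 13, 22), (y, 34, p, 34, 22), (y, 34, u, 24, 22)}
π[G, F]: project onto (G, F) (3 duplicate(s) eliminated) → {(c, 3), (p, 22), (r, 3), (u, 20), (u, 22), (w, 20), (w, 22), (y, 3)}

{(c, 3), (p, 22), (r, 3), (u, 20), (u, 22), (w, 20), (w, 22), (y, 3)}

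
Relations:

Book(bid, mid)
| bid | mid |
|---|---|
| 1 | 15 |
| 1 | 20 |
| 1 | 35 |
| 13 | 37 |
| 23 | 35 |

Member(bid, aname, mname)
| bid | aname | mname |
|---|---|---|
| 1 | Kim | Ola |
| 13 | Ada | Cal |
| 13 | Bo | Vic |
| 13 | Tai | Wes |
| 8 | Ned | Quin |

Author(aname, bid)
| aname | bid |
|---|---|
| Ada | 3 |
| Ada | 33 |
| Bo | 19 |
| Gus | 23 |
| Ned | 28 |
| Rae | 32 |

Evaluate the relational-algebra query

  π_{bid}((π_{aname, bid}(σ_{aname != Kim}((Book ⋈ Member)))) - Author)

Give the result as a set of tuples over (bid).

Natural join on bid: {(1, 15, Kim, Ola), (1, 20, Kim, Ola), (1, 35, Kim, Ola), (13, 37, Ada, Cal), (13, 37, Bo, Vic), (13, 37, Tai, Wes)}
Selection aname != Kim: {(13, 37, Ada, Cal), (13, 37, Bo, Vic), (13, 37, Tai, Wes)}
π[aname, bid]: project onto (aname, bid) → {(Ada, 13), (Bo, 13), (Tai, 13)}
Taking the difference: {(Ada, 13), (Bo, 13), (Tai, 13)}
π[bid]: project onto (bid) (2 duplicate(s) eliminated) → {13}

{13}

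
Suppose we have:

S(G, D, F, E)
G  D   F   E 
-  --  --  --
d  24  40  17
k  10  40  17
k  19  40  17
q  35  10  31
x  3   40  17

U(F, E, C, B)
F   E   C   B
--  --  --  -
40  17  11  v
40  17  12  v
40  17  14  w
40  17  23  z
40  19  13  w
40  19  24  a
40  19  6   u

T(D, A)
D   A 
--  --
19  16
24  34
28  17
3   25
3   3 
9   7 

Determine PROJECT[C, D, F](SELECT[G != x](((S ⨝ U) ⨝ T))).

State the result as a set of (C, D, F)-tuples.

S ⋈ U (natural join on F, E): {(d, 24, 40, 17, 11, v), (d, 24, 40, 17, 12, v), (d, 24, 40, 17, 14, w), (d, 24, 40, 17, 23, z), (k, 10, 40, 17, 11, v), (k, 10, 40, 17, 12, v), (k, 10, 40, 17, 14, w), (k, 10, 40, 17, 23, z), (k, 19, 40, 17, 11, v), (k, 19, 40, 17, 12, v), (k, 19, 40, 17, 14, w), (k, 19, 40, 17, 23, z), (x, 3, 40, 17, 11, v), (x, 3, 40, 17, 12, v), (x, 3, 40, 17, 14, w), (x, 3, 40, 17, 23, z)}
(S ⨝ U) ⋈ T (natural join on D): {(d, 24, 40, 17, 11, v, 34), (d, 24, 40, 17, 12, v, 34), (d, 24, 40, 17, 14, w, 34), (d, 24, 40, 17, 23, z, 34), (k, 19, 40, 17, 11, v, 16), (k, 19, 40, 17, 12, v, 16), (k, 19, 40, 17, 14, w, 16), (k, 19, 40, 17, 23, z, 16), (x, 3, 40, 17, 11, v, 25), (x, 3, 40, 17, 11, v, 3), (x, 3, 40, 17, 12, v, 25), (x, 3, 40, 17, 12, v, 3), (x, 3, 40, 17, 14, w, 25), (x, 3, 40, 17, 14, w, 3), (x, 3, 40, 17, 23, z, 25), (x, 3, 40, 17, 23, z, 3)}
Filtering on G != x leaves {(d, 24, 40, 17, 11, v, 34), (d, 24, 40, 17, 12, v, 34), (d, 24, 40, 17, 14, w, 34), (d, 24, 40, 17, 23, z, 34), (k, 19, 40, 17, 11, v, 16), (k, 19, 40, 17, 12, v, 16), (k, 19, 40, 17, 14, w, 16), (k, 19, 40, 17, 23, z, 16)}.
π[C, D, F]: project onto (C, D, F) → {(11, 19, 40), (11, 24, 40), (12, 19, 40), (12, 24, 40), (14, 19, 40), (14, 24, 40), (23, 19, 40), (23, 24, 40)}

{(11, 19, 40), (11, 24, 40), (12, 19, 40), (12, 24, 40), (14, 19, 40), (14, 24, 40), (23, 19, 40), (23, 24, 40)}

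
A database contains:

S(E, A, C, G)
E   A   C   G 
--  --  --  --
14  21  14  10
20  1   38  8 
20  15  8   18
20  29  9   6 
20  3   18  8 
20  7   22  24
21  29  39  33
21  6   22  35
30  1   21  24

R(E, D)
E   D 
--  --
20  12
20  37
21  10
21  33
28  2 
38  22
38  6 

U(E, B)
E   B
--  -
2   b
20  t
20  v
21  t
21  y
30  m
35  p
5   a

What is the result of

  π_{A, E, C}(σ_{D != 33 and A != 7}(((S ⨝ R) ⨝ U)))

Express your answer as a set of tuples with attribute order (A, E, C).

Joining S and R on E yields {(20, 1, 38, 8, 12), (20, 1, 38, 8, 37), (20, 15, 8, 18, 12), (20, 15, 8, 18, 37), (20, 29, 9, 6, 12), (20, 29, 9, 6, 37), (20, 3, 18, 8, 12), (20, 3, 18, 8, 37), (20, 7, 22, 24, 12), (20, 7, 22, 24, 37), (21, 29, 39, 33, 10), (21, 29, 39, 33, 33), (21, 6, 22, 35, 10), (21, 6, 22, 35, 33)}.
Joining (S ⨝ R) and U on E yields {(20, 1, 38, 8, 12, t), (20, 1, 38, 8, 12, v), (20, 1, 38, 8, 37, t), (20, 1, 38, 8, 37, v), (20, 15, 8, 18, 12, t), (20, 15, 8, 18, 12, v), (20, 15, 8, 18, 37, t), (20, 15, 8, 18, 37, v), (20, 29, 9, 6, 12, t), (20, 29, 9, 6, 12, v), (20, 29, 9, 6, 37, t), (20, 29, 9, 6, 37, v), (20, 3, 18, 8, 12, t), (20, 3, 18, 8, 12, v), (20, 3, 18, 8, 37, t), (20, 3, 18, 8, 37, v), (20, 7, 22, 24, 12, t), (20, 7, 22, 24, 12, v), (20, 7, 22, 24, 37, t), (20, 7, 22, 24, 37, v), (21, 29, 39, 33, 10, t), (21, 29, 39, 33, 10, y), (21, 29, 39, 33, 33, t), (21, 29, 39, 33, 33, y), (21, 6, 22, 35, 10, t), (21, 6, 22, 35, 10, y), (21, 6, 22, 35, 33, t), (21, 6, 22, 35, 33, y)}.
Filtering on D != 33 and A != 7 leaves {(20, 1, 38, 8, 12, t), (20, 1, 38, 8, 12, v), (20, 1, 38, 8, 37, t), (20, 1, 38, 8, 37, v), (20, 15, 8, 18, 12, t), (20, 15, 8, 18, 12, v), (20, 15, 8, 18, 37, t), (20, 15, 8, 18, 37, v), (20, 29, 9, 6, 12, t), (20, 29, 9, 6, 12, v), (20, 29, 9, 6, 37, t), (20, 29, 9, 6, 37, v), (20, 3, 18, 8, 12, t), (20, 3, 18, 8, 12, v), (20, 3, 18, 8, 37, t), (20, 3, 18, 8, 37, v), (21, 29, 39, 33, 10, t), (21, 29, 39, 33, 10, y), (21, 6, 22, 35, 10, t), (21, 6, 22, 35, 10, y)}.
π[A, E, C]: project onto (A, E, C) (14 duplicate(s) eliminated) → {(1, 20, 38), (15, 20, 8), (29, 20, 9), (29, 21, 39), (3, 20, 18), (6, 21, 22)}

{(1, 20, 38), (15, 20, 8), (29, 20, 9), (29, 21, 39), (3, 20, 18), (6, 21, 22)}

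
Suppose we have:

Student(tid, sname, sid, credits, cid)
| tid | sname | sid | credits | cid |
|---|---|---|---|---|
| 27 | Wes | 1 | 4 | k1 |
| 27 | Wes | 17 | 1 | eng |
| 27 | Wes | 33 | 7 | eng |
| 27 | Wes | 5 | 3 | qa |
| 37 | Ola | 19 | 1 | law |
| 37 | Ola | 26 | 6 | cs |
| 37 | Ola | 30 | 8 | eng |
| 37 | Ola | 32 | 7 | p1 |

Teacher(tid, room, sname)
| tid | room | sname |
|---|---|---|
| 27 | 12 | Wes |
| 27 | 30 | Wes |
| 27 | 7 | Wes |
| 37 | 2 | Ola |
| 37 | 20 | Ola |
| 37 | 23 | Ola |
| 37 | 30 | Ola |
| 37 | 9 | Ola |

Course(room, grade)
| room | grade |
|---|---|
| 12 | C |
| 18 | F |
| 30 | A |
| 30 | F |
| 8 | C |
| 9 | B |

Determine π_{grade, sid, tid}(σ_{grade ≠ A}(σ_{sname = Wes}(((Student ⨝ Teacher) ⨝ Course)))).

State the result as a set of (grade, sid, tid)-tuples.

Joining Student and Teacher on tid, sname yields {(27, Wes, 1, 4, k1, 12), (27, Wes, 1, 4, k1, 30), (27, Wes, 1, 4, k1, 7), (27, Wes, 17, 1, eng, 12), (27, Wes, 17, 1, eng, 30), (27, Wes, 17, 1, eng, 7), (27, Wes, 33, 7, eng, 12), (27, Wes, 33, 7, eng, 30), (27, Wes, 33, 7, eng, 7), (27, Wes, 5, 3, qa, 12), (27, Wes, 5, 3, qa, 30), (27, Wes, 5, 3, qa, 7), (37, Ola, 19, 1, law, 2), (37, Ola, 19, 1, law, 20), (37, Ola, 19, 1, law, 23), (37, Ola, 19, 1, law, 30), (37, Ola, 19, 1, law, 9), (37, Ola, 26, 6, cs, 2), (37, Ola, 26, 6, cs, 20), (37, Ola, 26, 6, cs, 23), (37, Ola, 26, 6, cs, 30), (37, Ola, 26, 6, cs, 9), (37, Ola, 30, 8, eng, 2), (37, Ola, 30, 8, eng, 20), (37, Ola, 30, 8, eng, 23), (37, Ola, 30, 8, eng, 30), (37, Ola, 30, 8, eng, 9), (37, Ola, 32, 7, p1, 2), (37, Ola, 32, 7, p1, 20), (37, Ola, 32, 7, p1, 23), (37, Ola, 32, 7, p1, 30), (37, Ola, 32, 7, p1, 9)}.
Joining (Student ⨝ Teacher) and Course on room yields {(27, Wes, 1, 4, k1, 12, C), (27, Wes, 1, 4, k1, 30, A), (27, Wes, 1, 4, k1, 30, F), (27, Wes, 17, 1, eng, 12, C), (27, Wes, 17, 1, eng, 30, A), (27, Wes, 17, 1, eng, 30, F), (27, Wes, 33, 7, eng, 12, C), (27, Wes, 33, 7, eng, 30, A), (27, Wes, 33, 7, eng, 30, F), (27, Wes, 5, 3, qa, 12, C), (27, Wes, 5, 3, qa, 30, A), (27, Wes, 5, 3, qa, 30, F), (37, Ola, 19, 1, law, 30, A), (37, Ola, 19, 1, law, 30, F), (37, Ola, 19, 1, law, 9, B), (37, Ola, 26, 6, cs, 30, A), (37, Ola, 26, 6, cs, 30, F), (37, Ola, 26, 6, cs, 9, B), (37, Ola, 30, 8, eng, 30, A), (37, Ola, 30, 8, eng, 30, F), (37, Ola, 30, 8, eng, 9, B), (37, Ola, 32, 7, p1, 30, A), (37, Ola, 32, 7, p1, 30, F), (37, Ola, 32, 7, p1, 9, B)}.
Apply σ_{sname = Wes}; surviving tuples: {(27, Wes, 1, 4, k1, 12, C), (27, Wes, 1, 4, k1, 30, A), (27, Wes, 1, 4, k1, 30, F), (27, Wes, 17, 1, eng, 12, C), (27, Wes, 17, 1, eng, 30, A), (27, Wes, 17, 1, eng, 30, F), (27, Wes, 33, 7, eng, 12, C), (27, Wes, 33, 7, eng, 30, A), (27, Wes, 33, 7, eng, 30, F), (27, Wes, 5, 3, qa, 12, C), (27, Wes, 5, 3, qa, 30, A), (27, Wes, 5, 3, qa, 30, F)}
Apply σ_{grade ≠ A}; surviving tuples: {(27, Wes, 1, 4, k1, 12, C), (27, Wes, 1, 4, k1, 30, F), (27, Wes, 17, 1, eng, 12, C), (27, Wes, 17, 1, eng, 30, F), (27, Wes, 33, 7, eng, 12, C), (27, Wes, 33, 7, eng, 30, F), (27, Wes, 5, 3, qa, 12, C), (27, Wes, 5, 3, qa, 30, F)}
π[grade, sid, tid]: project onto (grade, sid, tid) → {(C, 1, 27), (C, 17, 27), (C, 33, 27), (C, 5, 27), (F, 1, 27), (F, 17, 27), (F, 33, 27), (F, 5, 27)}

{(C, 1, 27), (C, 17, 27), (C, 33, 27), (C, 5, 27), (F, 1, 27), (F, 17, 27), (F, 33, 27), (F, 5, 27)}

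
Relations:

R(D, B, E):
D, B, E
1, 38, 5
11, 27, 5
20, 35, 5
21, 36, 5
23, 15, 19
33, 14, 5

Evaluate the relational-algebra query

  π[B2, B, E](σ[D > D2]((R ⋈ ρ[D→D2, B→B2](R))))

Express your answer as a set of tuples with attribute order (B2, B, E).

ρ[D→D2, B→B2]: schema becomes (D2, B2, E); tuples unchanged.
Joining R and ρ[D→D2, B→B2](R) on E yields {(1, 38, 5, 1, 38), (1, 38, 5, 11, 27), (1, 38, 5, 20, 35), (1, 38, 5, 21, 36), (1, 38, 5, 33, 14), (11, 27, 5, 1, 38), (11, 27, 5, 11, 27), (11, 27, 5, 20, 35), (11, 27, 5, 21, 36), (11, 27, 5, 33, 14), (20, 35, 5, 1, 38), (20, 35, 5, 11, 27), (20, 35, 5, 20, 35), (20, 35, 5, 21, 36), (20, 35, 5, 33, 14), (21, 36, 5, 1, 38), (21, 36, 5, 11, 27), (21, 36, 5, 20, 35), (21, 36, 5, 21, 36), (21, 36, 5, 33, 14), (23, 15, 19, 23, 15), (33, 14, 5, 1, 38), (33, 14, 5, 11, 27), (33, 14, 5, 20, 35), (33, 14, 5, 21, 36), (33, 14, 5, 33, 14)}.
Filtering on D > D2 leaves {(11, 27, 5, 1, 38), (20, 35, 5, 1, 38), (20, 35, 5, 11, 27), (21, 36, 5, 1, 38), (21, 36, 5, 11, 27), (21, 36, 5, 20, 35), (33, 14, 5, 1, 38), (33, 14, 5, 11, 27), (33, 14, 5, 20, 35), (33, 14, 5, 21, 36)}.
π_{B2, B, E} gives {(27, 14, 5), (27, 35, 5), (27, 36, 5), (35, 14, 5), (35, 36, 5), (36, 14, 5), (38, 14, 5), (38, 27, 5), (38, 35, 5), (38, 36, 5)}.

{(27, 14, 5), (27, 35, 5), (27, 36, 5), (35, 14, 5), (35, 36, 5), (36, 14, 5), (38, 14, 5), (38, 27, 5), (38, 35, 5), (38, 36, 5)}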